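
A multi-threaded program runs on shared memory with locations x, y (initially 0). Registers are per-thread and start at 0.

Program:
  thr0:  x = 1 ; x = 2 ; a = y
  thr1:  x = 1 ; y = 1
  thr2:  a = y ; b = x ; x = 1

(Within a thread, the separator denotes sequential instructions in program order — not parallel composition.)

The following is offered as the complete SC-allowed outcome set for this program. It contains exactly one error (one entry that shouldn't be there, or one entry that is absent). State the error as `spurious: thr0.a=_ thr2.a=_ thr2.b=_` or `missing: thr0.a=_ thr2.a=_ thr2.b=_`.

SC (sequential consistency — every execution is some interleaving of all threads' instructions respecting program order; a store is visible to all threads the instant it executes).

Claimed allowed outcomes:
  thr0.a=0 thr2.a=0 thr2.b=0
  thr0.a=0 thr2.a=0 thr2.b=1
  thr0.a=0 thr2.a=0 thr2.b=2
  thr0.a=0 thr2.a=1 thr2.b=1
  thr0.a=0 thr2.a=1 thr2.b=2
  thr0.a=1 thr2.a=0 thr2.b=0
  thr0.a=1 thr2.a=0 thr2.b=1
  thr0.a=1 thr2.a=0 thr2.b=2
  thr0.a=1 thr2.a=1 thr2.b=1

outcome vector order: (thr0.a,thr2.a,thr2.b)
[SC] allowed = {(0,0,0); (0,0,1); (0,0,2); (0,1,1); (0,1,2); (1,0,0); (1,0,1); (1,0,2); (1,1,1); (1,1,2)}
SC∖claimed = {(1,1,2)}

missing: thr0.a=1 thr2.a=1 thr2.b=2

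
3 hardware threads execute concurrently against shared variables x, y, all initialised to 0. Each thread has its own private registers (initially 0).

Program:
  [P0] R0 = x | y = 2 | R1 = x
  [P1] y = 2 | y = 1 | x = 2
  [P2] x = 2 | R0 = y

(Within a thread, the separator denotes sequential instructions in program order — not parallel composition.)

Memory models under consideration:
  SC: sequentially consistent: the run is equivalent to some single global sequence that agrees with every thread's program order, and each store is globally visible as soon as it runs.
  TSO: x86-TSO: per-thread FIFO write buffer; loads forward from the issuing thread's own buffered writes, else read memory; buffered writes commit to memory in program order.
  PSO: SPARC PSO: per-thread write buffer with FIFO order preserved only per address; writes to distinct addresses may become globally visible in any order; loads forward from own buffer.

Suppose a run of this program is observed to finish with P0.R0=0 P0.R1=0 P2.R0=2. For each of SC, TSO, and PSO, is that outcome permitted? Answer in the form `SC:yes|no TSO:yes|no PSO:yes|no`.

SC:yes TSO:yes PSO:yes

outcome vector order: (P0.R0,P0.R1,P2.R0)
under SC → <0 0 1>; <0 0 2>; <0 2 0>; <0 2 1>; <0 2 2>; <2 2 0>; <2 2 1>; <2 2 2>
under TSO → <0 0 0>; <0 0 1>; <0 0 2>; <0 2 0>; <0 2 1>; <0 2 2>; <2 2 0>; <2 2 1>; <2 2 2>
under PSO → <0 0 0>; <0 0 1>; <0 0 2>; <0 2 0>; <0 2 1>; <0 2 2>; <2 2 0>; <2 2 1>; <2 2 2>
target <0 0 2> ∈ {SC,TSO,PSO}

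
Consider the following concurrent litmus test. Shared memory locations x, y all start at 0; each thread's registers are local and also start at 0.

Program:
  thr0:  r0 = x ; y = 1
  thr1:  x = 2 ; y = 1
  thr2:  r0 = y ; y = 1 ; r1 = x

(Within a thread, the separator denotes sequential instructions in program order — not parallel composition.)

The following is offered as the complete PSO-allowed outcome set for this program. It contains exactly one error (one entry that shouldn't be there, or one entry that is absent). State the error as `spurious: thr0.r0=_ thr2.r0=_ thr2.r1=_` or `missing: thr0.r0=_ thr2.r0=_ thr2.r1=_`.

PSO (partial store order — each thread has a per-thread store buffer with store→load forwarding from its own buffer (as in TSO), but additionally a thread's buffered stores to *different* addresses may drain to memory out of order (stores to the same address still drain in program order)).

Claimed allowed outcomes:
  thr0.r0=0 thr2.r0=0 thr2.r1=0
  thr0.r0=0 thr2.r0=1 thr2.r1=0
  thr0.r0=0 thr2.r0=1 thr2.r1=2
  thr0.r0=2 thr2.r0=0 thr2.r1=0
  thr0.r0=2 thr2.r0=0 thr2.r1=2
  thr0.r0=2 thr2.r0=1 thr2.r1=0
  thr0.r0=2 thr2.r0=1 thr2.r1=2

missing: thr0.r0=0 thr2.r0=0 thr2.r1=2

outcome vector order: (thr0.r0,thr2.r0,thr2.r1)
[PSO] allowed = {0/0/0; 0/0/2; 0/1/0; 0/1/2; 2/0/0; 2/0/2; 2/1/0; 2/1/2}
PSO∖claimed = {0/0/2}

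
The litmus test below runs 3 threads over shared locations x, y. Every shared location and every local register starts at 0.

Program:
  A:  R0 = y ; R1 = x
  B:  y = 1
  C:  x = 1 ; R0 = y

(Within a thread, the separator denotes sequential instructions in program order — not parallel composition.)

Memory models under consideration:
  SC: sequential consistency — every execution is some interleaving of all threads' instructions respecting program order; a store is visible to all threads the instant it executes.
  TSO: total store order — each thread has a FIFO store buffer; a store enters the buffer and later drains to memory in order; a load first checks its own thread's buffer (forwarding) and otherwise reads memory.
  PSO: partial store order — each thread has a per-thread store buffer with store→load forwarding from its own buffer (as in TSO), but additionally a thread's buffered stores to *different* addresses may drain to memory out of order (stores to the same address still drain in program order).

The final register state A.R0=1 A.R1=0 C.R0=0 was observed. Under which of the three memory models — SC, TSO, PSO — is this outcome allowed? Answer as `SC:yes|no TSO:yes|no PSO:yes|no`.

outcome vector order: (A.R0,A.R1,C.R0)
under SC → 0/0/0; 0/0/1; 0/1/0; 0/1/1; 1/0/1; 1/1/0; 1/1/1
under TSO → 0/0/0; 0/0/1; 0/1/0; 0/1/1; 1/0/0; 1/0/1; 1/1/0; 1/1/1
under PSO → 0/0/0; 0/0/1; 0/1/0; 0/1/1; 1/0/0; 1/0/1; 1/1/0; 1/1/1
target 1/0/0 ∈ {TSO,PSO}

SC:no TSO:yes PSO:yes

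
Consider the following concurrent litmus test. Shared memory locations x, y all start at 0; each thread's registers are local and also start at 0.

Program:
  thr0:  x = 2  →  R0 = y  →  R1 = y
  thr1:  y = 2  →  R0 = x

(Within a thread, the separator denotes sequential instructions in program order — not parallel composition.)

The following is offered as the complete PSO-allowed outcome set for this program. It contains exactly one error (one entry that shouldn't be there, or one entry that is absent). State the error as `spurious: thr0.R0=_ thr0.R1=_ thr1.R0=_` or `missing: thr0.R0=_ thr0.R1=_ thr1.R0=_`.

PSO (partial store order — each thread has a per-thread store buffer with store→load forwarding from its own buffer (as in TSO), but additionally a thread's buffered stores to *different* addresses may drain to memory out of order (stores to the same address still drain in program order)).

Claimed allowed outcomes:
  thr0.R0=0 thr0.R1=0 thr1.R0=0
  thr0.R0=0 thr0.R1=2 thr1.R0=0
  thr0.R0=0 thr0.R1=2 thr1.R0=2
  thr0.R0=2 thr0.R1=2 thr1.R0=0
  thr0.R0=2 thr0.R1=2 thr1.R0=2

outcome vector order: (thr0.R0,thr0.R1,thr1.R0)
[PSO] allowed = {000, 002, 020, 022, 220, 222}
PSO∖claimed = {002}

missing: thr0.R0=0 thr0.R1=0 thr1.R0=2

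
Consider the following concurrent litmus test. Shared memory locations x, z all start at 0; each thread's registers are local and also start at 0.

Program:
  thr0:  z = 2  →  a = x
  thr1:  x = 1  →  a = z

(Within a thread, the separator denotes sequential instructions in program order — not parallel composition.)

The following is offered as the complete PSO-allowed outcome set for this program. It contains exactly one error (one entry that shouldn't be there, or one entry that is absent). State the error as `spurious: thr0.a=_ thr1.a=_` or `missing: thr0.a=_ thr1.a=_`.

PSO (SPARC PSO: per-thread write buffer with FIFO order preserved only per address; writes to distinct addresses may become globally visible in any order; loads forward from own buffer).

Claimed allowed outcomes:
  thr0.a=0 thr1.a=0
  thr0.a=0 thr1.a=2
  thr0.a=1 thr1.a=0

missing: thr0.a=1 thr1.a=2

outcome vector order: (thr0.a,thr1.a)
under PSO → (0,0); (0,2); (1,0); (1,2)
PSO∖claimed = {(1,2)}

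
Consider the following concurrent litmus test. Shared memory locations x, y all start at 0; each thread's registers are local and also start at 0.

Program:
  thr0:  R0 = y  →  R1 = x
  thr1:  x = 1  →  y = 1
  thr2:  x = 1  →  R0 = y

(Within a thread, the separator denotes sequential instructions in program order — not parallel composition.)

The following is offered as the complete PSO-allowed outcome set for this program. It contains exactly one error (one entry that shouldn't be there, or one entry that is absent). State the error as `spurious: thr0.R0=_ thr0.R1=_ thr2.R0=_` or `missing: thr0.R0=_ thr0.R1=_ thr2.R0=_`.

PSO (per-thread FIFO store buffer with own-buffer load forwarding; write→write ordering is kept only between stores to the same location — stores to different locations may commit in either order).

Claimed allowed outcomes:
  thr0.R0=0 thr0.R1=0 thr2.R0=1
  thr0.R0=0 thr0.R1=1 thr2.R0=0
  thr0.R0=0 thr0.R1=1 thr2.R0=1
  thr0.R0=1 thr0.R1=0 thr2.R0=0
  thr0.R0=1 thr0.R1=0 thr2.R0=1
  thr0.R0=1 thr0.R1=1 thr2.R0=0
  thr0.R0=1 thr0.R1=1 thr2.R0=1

missing: thr0.R0=0 thr0.R1=0 thr2.R0=0

outcome vector order: (thr0.R0,thr0.R1,thr2.R0)
PSO: 8 outcomes — {(0,0,0) (0,0,1) (0,1,0) (0,1,1) (1,0,0) (1,0,1) (1,1,0) (1,1,1)}
PSO∖claimed = {(0,0,0)}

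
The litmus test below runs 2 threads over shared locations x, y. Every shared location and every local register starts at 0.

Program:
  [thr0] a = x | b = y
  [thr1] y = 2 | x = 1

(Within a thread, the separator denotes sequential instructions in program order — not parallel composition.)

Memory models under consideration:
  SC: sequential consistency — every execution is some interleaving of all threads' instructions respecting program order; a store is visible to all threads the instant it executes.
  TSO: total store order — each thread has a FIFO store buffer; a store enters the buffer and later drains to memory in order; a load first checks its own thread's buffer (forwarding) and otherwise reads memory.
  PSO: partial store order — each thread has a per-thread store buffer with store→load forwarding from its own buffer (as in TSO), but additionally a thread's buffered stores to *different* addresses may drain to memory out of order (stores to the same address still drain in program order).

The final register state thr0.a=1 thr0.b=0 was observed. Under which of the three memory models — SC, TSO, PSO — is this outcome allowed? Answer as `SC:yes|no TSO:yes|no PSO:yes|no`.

SC:no TSO:no PSO:yes

outcome vector order: (thr0.a,thr0.b)
SC: 3 outcomes — {00, 02, 12}
TSO: 3 outcomes — {00, 02, 12}
PSO: 4 outcomes — {00, 02, 10, 12}
target 10 ∈ {PSO}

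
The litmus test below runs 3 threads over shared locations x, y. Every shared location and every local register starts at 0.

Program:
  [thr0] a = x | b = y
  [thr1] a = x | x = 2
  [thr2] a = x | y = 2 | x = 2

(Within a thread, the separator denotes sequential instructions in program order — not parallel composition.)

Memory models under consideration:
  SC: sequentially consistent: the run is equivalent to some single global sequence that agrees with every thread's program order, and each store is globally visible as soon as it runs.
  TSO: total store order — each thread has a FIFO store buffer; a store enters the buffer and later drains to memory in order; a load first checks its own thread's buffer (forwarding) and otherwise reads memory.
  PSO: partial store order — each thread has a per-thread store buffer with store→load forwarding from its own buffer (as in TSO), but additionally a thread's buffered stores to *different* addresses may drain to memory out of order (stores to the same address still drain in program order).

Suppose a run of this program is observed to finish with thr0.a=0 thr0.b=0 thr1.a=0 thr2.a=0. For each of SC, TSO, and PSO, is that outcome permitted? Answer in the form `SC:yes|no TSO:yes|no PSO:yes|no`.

SC:yes TSO:yes PSO:yes

outcome vector order: (thr0.a,thr0.b,thr1.a,thr2.a)
SC: 11 outcomes — {<0 0 0 0>, <0 0 0 2>, <0 0 2 0>, <0 2 0 0>, <0 2 0 2>, <0 2 2 0>, <2 0 0 0>, <2 0 0 2>, <2 2 0 0>, <2 2 0 2>, <2 2 2 0>}
TSO: 11 outcomes — {<0 0 0 0>, <0 0 0 2>, <0 0 2 0>, <0 2 0 0>, <0 2 0 2>, <0 2 2 0>, <2 0 0 0>, <2 0 0 2>, <2 2 0 0>, <2 2 0 2>, <2 2 2 0>}
PSO: 12 outcomes — {<0 0 0 0>, <0 0 0 2>, <0 0 2 0>, <0 2 0 0>, <0 2 0 2>, <0 2 2 0>, <2 0 0 0>, <2 0 0 2>, <2 0 2 0>, <2 2 0 0>, <2 2 0 2>, <2 2 2 0>}
target <0 0 0 0> ∈ {SC,TSO,PSO}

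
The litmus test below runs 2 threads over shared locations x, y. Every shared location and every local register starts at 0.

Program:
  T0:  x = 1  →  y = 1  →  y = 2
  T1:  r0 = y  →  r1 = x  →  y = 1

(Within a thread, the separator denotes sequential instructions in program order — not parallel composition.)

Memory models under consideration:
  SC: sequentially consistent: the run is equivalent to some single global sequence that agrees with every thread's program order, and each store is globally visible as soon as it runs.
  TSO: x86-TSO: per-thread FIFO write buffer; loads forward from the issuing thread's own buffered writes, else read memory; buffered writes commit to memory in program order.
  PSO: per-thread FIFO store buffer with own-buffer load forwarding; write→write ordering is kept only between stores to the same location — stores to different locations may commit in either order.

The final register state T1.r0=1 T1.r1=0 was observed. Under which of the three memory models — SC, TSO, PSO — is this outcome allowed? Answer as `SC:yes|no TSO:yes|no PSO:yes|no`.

SC:no TSO:no PSO:yes

outcome vector order: (T1.r0,T1.r1)
under SC → 00 01 11 21
under TSO → 00 01 11 21
under PSO → 00 01 10 11 20 21
target 10 ∈ {PSO}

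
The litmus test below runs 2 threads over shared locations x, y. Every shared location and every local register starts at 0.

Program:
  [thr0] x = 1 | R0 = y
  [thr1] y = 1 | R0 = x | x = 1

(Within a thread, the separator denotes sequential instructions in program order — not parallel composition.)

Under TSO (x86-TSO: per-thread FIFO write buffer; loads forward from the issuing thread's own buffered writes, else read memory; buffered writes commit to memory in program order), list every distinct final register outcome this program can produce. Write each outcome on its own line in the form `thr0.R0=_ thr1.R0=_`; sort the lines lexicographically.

thr0.R0=0 thr1.R0=0
thr0.R0=0 thr1.R0=1
thr0.R0=1 thr1.R0=0
thr0.R0=1 thr1.R0=1

outcome vector order: (thr0.R0,thr1.R0)
|TSO outcomes| = 4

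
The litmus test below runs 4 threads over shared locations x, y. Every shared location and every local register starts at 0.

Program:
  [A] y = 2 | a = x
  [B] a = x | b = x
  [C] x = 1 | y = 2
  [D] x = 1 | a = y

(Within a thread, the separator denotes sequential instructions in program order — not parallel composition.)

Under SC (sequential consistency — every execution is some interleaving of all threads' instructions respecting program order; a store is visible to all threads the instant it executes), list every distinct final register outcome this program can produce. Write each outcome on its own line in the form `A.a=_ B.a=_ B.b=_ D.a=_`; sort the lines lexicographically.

outcome vector order: (A.a,B.a,B.b,D.a)
|SC outcomes| = 9

A.a=0 B.a=0 B.b=0 D.a=2
A.a=0 B.a=0 B.b=1 D.a=2
A.a=0 B.a=1 B.b=1 D.a=2
A.a=1 B.a=0 B.b=0 D.a=0
A.a=1 B.a=0 B.b=0 D.a=2
A.a=1 B.a=0 B.b=1 D.a=0
A.a=1 B.a=0 B.b=1 D.a=2
A.a=1 B.a=1 B.b=1 D.a=0
A.a=1 B.a=1 B.b=1 D.a=2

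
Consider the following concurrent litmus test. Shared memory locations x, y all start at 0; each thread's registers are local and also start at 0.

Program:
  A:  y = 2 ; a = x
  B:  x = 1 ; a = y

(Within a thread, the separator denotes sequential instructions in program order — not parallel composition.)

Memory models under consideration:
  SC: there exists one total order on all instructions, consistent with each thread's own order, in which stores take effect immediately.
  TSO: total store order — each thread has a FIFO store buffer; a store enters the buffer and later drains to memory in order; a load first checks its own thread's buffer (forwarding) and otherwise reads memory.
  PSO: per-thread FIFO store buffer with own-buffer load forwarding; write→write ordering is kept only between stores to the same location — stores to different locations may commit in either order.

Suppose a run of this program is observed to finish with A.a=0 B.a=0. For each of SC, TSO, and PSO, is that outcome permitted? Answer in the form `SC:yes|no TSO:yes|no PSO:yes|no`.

outcome vector order: (A.a,B.a)
under SC → 02 10 12
under TSO → 00 02 10 12
under PSO → 00 02 10 12
target 00 ∈ {TSO,PSO}

SC:no TSO:yes PSO:yes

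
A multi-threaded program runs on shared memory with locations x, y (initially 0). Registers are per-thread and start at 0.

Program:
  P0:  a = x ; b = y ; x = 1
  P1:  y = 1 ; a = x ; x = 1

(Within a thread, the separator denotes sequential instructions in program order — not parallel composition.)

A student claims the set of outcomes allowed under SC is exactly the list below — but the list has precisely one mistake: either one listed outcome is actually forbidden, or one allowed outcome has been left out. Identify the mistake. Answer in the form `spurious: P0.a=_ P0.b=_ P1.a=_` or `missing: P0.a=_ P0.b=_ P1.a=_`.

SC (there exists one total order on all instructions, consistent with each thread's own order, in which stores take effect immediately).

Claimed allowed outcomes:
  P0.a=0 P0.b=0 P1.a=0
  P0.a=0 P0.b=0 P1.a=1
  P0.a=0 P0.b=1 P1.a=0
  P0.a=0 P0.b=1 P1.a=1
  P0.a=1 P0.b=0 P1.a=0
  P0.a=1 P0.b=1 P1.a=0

outcome vector order: (P0.a,P0.b,P1.a)
under SC → 000; 001; 010; 011; 110
claimed∖SC = {100}

spurious: P0.a=1 P0.b=0 P1.a=0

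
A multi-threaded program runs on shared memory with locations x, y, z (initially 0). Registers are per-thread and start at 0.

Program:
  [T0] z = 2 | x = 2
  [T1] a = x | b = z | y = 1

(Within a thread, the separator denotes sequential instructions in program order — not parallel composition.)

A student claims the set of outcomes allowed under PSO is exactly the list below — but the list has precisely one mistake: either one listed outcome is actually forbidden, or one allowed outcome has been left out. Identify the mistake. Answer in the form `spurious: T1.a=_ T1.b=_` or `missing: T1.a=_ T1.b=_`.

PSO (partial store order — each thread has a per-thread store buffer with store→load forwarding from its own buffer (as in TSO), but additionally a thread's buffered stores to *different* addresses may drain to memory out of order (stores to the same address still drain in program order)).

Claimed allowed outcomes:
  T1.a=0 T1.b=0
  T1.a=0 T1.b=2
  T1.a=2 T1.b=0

outcome vector order: (T1.a,T1.b)
PSO: 4 outcomes — {<0 0> <0 2> <2 0> <2 2>}
PSO∖claimed = {<2 2>}

missing: T1.a=2 T1.b=2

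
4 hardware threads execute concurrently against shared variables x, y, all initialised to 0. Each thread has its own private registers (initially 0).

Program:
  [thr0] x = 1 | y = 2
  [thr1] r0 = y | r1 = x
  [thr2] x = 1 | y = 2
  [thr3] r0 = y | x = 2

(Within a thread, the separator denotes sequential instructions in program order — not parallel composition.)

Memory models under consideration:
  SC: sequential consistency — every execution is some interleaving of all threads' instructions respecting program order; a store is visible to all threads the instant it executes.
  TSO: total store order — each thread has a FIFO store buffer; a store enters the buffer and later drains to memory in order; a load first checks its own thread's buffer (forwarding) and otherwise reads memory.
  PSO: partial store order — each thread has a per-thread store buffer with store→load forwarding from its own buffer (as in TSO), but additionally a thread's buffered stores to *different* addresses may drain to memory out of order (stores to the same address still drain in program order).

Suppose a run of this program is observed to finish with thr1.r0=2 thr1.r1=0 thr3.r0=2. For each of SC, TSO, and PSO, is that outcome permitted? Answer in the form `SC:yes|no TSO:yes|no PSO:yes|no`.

outcome vector order: (thr1.r0,thr1.r1,thr3.r0)
SC (10): <0 0 0>; <0 0 2>; <0 1 0>; <0 1 2>; <0 2 0>; <0 2 2>; <2 1 0>; <2 1 2>; <2 2 0>; <2 2 2>
TSO (10): <0 0 0>; <0 0 2>; <0 1 0>; <0 1 2>; <0 2 0>; <0 2 2>; <2 1 0>; <2 1 2>; <2 2 0>; <2 2 2>
PSO (12): <0 0 0>; <0 0 2>; <0 1 0>; <0 1 2>; <0 2 0>; <0 2 2>; <2 0 0>; <2 0 2>; <2 1 0>; <2 1 2>; <2 2 0>; <2 2 2>
target <2 0 2> ∈ {PSO}

SC:no TSO:no PSO:yes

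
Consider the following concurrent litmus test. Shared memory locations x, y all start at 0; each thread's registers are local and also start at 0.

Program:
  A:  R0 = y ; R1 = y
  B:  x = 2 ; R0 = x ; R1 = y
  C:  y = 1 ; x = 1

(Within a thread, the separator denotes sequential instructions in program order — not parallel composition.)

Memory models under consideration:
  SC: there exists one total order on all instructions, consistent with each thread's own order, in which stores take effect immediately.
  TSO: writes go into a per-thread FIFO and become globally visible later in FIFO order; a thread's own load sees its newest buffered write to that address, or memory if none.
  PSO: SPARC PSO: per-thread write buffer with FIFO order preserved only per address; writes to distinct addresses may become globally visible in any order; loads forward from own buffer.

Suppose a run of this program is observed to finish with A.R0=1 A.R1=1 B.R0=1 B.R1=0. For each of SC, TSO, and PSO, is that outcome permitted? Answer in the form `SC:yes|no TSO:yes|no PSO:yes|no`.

SC:no TSO:no PSO:yes

outcome vector order: (A.R0,A.R1,B.R0,B.R1)
SC: 9 outcomes — {0/0/1/1; 0/0/2/0; 0/0/2/1; 0/1/1/1; 0/1/2/0; 0/1/2/1; 1/1/1/1; 1/1/2/0; 1/1/2/1}
TSO: 9 outcomes — {0/0/1/1; 0/0/2/0; 0/0/2/1; 0/1/1/1; 0/1/2/0; 0/1/2/1; 1/1/1/1; 1/1/2/0; 1/1/2/1}
PSO: 12 outcomes — {0/0/1/0; 0/0/1/1; 0/0/2/0; 0/0/2/1; 0/1/1/0; 0/1/1/1; 0/1/2/0; 0/1/2/1; 1/1/1/0; 1/1/1/1; 1/1/2/0; 1/1/2/1}
target 1/1/1/0 ∈ {PSO}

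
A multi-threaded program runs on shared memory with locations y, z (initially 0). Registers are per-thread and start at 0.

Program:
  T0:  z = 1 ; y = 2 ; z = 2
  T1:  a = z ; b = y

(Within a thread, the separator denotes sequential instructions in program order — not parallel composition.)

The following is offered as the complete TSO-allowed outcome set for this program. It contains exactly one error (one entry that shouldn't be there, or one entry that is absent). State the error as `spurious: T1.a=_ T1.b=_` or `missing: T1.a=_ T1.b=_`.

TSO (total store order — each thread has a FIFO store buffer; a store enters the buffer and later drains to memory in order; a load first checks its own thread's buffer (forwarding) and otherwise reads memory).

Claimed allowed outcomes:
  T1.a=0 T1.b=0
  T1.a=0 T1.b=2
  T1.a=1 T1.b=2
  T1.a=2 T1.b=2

outcome vector order: (T1.a,T1.b)
TSO (5): (0,0), (0,2), (1,0), (1,2), (2,2)
TSO∖claimed = {(1,0)}

missing: T1.a=1 T1.b=0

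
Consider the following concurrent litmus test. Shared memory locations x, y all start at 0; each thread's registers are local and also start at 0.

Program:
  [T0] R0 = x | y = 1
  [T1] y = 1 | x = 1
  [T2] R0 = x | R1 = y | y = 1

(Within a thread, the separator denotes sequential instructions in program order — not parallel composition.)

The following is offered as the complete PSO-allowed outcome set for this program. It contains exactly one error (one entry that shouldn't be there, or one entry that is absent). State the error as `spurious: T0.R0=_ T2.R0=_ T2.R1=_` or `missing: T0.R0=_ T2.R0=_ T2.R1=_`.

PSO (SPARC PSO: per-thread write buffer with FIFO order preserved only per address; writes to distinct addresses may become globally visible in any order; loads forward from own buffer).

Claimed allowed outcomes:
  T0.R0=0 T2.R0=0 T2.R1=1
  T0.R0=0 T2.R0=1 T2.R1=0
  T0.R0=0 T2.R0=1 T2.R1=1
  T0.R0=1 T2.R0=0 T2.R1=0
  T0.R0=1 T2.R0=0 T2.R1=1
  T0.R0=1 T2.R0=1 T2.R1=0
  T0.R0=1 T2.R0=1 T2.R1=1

outcome vector order: (T0.R0,T2.R0,T2.R1)
[PSO] allowed = {0/0/0, 0/0/1, 0/1/0, 0/1/1, 1/0/0, 1/0/1, 1/1/0, 1/1/1}
PSO∖claimed = {0/0/0}

missing: T0.R0=0 T2.R0=0 T2.R1=0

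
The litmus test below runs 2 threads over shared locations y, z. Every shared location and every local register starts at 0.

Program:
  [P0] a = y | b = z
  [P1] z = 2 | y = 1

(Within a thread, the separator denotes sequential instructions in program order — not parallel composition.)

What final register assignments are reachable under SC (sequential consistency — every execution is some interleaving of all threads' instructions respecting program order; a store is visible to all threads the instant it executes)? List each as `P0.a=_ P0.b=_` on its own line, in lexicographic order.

outcome vector order: (P0.a,P0.b)
|SC outcomes| = 3

P0.a=0 P0.b=0
P0.a=0 P0.b=2
P0.a=1 P0.b=2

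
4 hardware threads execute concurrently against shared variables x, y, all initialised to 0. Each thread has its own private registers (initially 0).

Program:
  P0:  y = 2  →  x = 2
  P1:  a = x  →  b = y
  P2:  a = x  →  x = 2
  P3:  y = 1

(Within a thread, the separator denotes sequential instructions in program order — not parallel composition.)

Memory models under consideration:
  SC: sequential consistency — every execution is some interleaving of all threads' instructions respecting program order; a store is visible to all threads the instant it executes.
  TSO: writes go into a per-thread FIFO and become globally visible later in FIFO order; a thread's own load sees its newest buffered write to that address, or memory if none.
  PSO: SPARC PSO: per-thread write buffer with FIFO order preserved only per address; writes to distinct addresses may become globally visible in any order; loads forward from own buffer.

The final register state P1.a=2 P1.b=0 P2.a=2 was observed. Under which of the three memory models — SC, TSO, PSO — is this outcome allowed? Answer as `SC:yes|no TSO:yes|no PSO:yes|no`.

outcome vector order: (P1.a,P1.b,P2.a)
SC (11): (0,0,0) (0,0,2) (0,1,0) (0,1,2) (0,2,0) (0,2,2) (2,0,0) (2,1,0) (2,1,2) (2,2,0) (2,2,2)
TSO (11): (0,0,0) (0,0,2) (0,1,0) (0,1,2) (0,2,0) (0,2,2) (2,0,0) (2,1,0) (2,1,2) (2,2,0) (2,2,2)
PSO (12): (0,0,0) (0,0,2) (0,1,0) (0,1,2) (0,2,0) (0,2,2) (2,0,0) (2,0,2) (2,1,0) (2,1,2) (2,2,0) (2,2,2)
target (2,0,2) ∈ {PSO}

SC:no TSO:no PSO:yes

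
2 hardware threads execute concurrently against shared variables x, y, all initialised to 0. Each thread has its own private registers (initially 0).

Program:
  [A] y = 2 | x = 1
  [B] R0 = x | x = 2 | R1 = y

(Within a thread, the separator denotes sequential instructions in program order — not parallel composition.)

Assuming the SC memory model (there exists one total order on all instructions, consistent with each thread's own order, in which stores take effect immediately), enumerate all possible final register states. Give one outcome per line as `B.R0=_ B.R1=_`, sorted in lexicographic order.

outcome vector order: (B.R0,B.R1)
|SC outcomes| = 3

B.R0=0 B.R1=0
B.R0=0 B.R1=2
B.R0=1 B.R1=2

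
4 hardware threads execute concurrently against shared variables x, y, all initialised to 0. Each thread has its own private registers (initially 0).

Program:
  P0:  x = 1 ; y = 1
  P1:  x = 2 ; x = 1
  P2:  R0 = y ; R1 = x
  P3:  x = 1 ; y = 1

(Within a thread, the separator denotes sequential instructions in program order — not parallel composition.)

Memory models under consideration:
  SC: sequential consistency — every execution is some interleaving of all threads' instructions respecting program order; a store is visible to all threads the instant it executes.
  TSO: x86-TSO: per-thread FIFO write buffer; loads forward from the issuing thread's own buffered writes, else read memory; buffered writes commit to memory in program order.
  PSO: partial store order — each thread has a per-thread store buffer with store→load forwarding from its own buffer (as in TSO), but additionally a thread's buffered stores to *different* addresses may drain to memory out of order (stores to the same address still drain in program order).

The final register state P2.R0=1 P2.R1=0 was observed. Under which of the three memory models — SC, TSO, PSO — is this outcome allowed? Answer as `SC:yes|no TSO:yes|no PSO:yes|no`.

outcome vector order: (P2.R0,P2.R1)
SC (5): (0,0), (0,1), (0,2), (1,1), (1,2)
TSO (5): (0,0), (0,1), (0,2), (1,1), (1,2)
PSO (6): (0,0), (0,1), (0,2), (1,0), (1,1), (1,2)
target (1,0) ∈ {PSO}

SC:no TSO:no PSO:yes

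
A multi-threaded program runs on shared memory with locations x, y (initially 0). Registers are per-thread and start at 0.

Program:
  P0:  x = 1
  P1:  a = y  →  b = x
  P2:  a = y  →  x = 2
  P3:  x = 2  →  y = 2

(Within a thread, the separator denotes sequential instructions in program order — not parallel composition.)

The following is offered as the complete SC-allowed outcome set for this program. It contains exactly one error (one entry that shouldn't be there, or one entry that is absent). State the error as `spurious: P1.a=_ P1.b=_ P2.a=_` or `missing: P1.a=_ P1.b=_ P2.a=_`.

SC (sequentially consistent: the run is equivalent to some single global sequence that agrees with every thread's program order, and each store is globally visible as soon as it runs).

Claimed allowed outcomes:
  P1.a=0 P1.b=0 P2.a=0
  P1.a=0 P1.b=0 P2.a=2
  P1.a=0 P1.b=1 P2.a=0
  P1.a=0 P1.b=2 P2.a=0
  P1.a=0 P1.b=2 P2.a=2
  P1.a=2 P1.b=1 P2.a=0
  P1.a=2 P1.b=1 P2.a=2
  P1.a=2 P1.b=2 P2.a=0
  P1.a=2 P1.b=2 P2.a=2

missing: P1.a=0 P1.b=1 P2.a=2

outcome vector order: (P1.a,P1.b,P2.a)
SC: 10 outcomes — {<0 0 0>, <0 0 2>, <0 1 0>, <0 1 2>, <0 2 0>, <0 2 2>, <2 1 0>, <2 1 2>, <2 2 0>, <2 2 2>}
SC∖claimed = {<0 1 2>}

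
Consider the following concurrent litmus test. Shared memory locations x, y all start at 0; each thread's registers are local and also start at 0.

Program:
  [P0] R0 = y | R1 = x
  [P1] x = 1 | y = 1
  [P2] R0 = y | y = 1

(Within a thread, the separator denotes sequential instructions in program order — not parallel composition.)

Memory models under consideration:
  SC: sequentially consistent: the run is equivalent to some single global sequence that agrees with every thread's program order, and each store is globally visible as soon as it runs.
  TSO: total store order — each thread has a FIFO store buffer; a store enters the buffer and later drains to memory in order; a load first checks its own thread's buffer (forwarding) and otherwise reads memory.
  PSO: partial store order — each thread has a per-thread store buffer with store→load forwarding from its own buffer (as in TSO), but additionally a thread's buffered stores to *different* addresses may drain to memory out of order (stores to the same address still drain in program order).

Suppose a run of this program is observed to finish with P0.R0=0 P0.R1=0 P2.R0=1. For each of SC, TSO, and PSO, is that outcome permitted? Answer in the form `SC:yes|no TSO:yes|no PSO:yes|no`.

outcome vector order: (P0.R0,P0.R1,P2.R0)
under SC → (0,0,0), (0,0,1), (0,1,0), (0,1,1), (1,0,0), (1,1,0), (1,1,1)
under TSO → (0,0,0), (0,0,1), (0,1,0), (0,1,1), (1,0,0), (1,1,0), (1,1,1)
under PSO → (0,0,0), (0,0,1), (0,1,0), (0,1,1), (1,0,0), (1,0,1), (1,1,0), (1,1,1)
target (0,0,1) ∈ {SC,TSO,PSO}

SC:yes TSO:yes PSO:yes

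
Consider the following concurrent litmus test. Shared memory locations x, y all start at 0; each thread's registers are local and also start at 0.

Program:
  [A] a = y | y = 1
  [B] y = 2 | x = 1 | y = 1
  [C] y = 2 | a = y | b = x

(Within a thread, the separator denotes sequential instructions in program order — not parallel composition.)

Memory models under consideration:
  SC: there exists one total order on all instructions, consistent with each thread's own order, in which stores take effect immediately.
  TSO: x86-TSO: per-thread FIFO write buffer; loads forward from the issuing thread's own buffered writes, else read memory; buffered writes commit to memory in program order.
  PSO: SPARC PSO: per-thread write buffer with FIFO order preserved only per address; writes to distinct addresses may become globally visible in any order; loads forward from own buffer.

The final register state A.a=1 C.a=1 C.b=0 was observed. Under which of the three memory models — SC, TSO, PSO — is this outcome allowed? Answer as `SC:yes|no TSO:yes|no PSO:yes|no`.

SC:no TSO:no PSO:yes

outcome vector order: (A.a,C.a,C.b)
SC: 11 outcomes — {010; 011; 020; 021; 111; 120; 121; 210; 211; 220; 221}
TSO: 11 outcomes — {010; 011; 020; 021; 111; 120; 121; 210; 211; 220; 221}
PSO: 12 outcomes — {010; 011; 020; 021; 110; 111; 120; 121; 210; 211; 220; 221}
target 110 ∈ {PSO}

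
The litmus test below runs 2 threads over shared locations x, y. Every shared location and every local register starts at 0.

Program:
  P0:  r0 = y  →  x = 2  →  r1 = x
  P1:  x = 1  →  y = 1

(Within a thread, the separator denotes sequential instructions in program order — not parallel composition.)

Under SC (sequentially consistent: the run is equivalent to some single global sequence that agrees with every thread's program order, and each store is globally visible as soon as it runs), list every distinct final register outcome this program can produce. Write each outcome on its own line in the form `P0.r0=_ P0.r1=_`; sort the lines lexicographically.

P0.r0=0 P0.r1=1
P0.r0=0 P0.r1=2
P0.r0=1 P0.r1=2

outcome vector order: (P0.r0,P0.r1)
|SC outcomes| = 3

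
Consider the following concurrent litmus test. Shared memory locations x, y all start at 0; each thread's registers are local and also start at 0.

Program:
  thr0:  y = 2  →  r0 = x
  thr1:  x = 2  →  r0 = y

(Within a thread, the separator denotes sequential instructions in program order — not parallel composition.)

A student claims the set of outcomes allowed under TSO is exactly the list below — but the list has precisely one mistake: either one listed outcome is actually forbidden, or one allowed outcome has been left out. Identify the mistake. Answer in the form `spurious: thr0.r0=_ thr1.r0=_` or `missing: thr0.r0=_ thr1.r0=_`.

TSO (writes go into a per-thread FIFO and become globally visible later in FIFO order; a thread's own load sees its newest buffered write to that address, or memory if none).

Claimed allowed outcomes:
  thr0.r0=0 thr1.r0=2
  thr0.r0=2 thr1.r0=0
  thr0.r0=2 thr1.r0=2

outcome vector order: (thr0.r0,thr1.r0)
TSO (4): 00; 02; 20; 22
TSO∖claimed = {00}

missing: thr0.r0=0 thr1.r0=0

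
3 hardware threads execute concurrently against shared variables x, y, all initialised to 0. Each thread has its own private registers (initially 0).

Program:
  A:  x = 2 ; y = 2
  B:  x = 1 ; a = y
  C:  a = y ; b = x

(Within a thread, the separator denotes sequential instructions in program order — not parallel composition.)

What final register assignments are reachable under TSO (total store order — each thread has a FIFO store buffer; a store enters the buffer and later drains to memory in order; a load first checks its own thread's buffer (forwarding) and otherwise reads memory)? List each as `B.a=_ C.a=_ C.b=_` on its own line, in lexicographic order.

outcome vector order: (B.a,C.a,C.b)
|TSO outcomes| = 10

B.a=0 C.a=0 C.b=0
B.a=0 C.a=0 C.b=1
B.a=0 C.a=0 C.b=2
B.a=0 C.a=2 C.b=1
B.a=0 C.a=2 C.b=2
B.a=2 C.a=0 C.b=0
B.a=2 C.a=0 C.b=1
B.a=2 C.a=0 C.b=2
B.a=2 C.a=2 C.b=1
B.a=2 C.a=2 C.b=2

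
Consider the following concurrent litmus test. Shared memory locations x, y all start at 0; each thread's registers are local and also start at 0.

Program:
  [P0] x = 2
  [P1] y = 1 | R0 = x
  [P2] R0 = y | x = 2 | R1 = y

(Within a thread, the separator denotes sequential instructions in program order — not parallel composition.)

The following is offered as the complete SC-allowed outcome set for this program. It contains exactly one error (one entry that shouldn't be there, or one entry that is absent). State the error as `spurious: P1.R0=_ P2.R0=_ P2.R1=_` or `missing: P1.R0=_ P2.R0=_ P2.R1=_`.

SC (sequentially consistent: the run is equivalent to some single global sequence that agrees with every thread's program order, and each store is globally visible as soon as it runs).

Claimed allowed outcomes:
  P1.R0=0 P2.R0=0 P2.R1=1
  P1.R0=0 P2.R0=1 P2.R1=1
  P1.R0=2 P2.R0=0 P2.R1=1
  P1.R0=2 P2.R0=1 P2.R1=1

missing: P1.R0=2 P2.R0=0 P2.R1=0

outcome vector order: (P1.R0,P2.R0,P2.R1)
SC (5): 0/0/1, 0/1/1, 2/0/0, 2/0/1, 2/1/1
SC∖claimed = {2/0/0}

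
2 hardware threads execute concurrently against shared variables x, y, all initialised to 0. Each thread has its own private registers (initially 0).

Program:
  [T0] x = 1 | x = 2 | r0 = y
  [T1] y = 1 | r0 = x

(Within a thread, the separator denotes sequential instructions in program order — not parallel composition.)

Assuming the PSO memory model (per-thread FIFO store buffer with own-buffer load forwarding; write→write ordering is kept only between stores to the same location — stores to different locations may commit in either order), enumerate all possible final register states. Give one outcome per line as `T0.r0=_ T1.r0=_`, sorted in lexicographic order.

T0.r0=0 T1.r0=0
T0.r0=0 T1.r0=1
T0.r0=0 T1.r0=2
T0.r0=1 T1.r0=0
T0.r0=1 T1.r0=1
T0.r0=1 T1.r0=2

outcome vector order: (T0.r0,T1.r0)
|PSO outcomes| = 6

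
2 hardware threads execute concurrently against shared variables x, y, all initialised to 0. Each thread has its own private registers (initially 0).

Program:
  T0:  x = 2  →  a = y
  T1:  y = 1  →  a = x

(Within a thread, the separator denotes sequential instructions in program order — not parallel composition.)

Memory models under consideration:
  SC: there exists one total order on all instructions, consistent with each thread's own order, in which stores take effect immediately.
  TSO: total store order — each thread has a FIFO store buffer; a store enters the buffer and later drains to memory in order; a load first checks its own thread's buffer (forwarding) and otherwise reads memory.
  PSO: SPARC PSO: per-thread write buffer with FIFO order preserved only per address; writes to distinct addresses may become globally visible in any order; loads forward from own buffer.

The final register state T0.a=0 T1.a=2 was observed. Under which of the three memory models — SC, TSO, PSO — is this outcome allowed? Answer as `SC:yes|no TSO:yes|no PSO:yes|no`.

outcome vector order: (T0.a,T1.a)
SC: 3 outcomes — {02; 10; 12}
TSO: 4 outcomes — {00; 02; 10; 12}
PSO: 4 outcomes — {00; 02; 10; 12}
target 02 ∈ {SC,TSO,PSO}

SC:yes TSO:yes PSO:yes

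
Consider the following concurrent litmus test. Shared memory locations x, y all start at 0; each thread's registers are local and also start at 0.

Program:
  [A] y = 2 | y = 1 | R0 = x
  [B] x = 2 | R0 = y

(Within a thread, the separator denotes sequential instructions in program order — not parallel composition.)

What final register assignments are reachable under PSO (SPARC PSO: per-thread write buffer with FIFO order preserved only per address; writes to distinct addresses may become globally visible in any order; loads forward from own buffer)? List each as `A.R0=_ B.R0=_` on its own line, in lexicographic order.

outcome vector order: (A.R0,B.R0)
|PSO outcomes| = 6

A.R0=0 B.R0=0
A.R0=0 B.R0=1
A.R0=0 B.R0=2
A.R0=2 B.R0=0
A.R0=2 B.R0=1
A.R0=2 B.R0=2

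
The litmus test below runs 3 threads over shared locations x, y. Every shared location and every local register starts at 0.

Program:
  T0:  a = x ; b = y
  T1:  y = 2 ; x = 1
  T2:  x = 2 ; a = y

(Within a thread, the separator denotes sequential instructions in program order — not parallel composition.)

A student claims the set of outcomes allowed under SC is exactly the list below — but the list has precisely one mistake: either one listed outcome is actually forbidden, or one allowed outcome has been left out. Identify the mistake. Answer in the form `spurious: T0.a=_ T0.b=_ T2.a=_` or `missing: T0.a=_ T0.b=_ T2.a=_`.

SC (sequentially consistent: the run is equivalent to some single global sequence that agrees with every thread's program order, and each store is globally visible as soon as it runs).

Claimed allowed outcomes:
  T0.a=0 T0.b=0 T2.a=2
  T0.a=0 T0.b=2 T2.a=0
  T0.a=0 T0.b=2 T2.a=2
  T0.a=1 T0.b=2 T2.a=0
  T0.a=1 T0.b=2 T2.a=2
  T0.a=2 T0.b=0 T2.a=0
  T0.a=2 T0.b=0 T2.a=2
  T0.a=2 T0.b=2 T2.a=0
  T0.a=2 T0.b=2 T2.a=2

outcome vector order: (T0.a,T0.b,T2.a)
SC (10): (0,0,0), (0,0,2), (0,2,0), (0,2,2), (1,2,0), (1,2,2), (2,0,0), (2,0,2), (2,2,0), (2,2,2)
SC∖claimed = {(0,0,0)}

missing: T0.a=0 T0.b=0 T2.a=0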